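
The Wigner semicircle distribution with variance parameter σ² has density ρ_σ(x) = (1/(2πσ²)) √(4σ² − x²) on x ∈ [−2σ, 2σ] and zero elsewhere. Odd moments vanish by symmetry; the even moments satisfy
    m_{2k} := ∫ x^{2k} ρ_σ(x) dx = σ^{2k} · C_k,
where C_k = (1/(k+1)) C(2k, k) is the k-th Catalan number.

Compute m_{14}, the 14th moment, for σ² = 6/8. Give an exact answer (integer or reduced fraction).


By the scaled semicircle moment identity, m_{2k} = σ^{2k} · C_k with k = 7.
C_7 = (1/(k+1)) · C(2k, k) = (1/8) · C(14, 7) = (1/8) · 3432 = 429.
σ^{2k} = (σ²)^k = (6/8)^7 = 2187/16384.

Therefore m_{14} = σ^{14} · C_7 = (2187/16384) · 429 = 938223/16384.


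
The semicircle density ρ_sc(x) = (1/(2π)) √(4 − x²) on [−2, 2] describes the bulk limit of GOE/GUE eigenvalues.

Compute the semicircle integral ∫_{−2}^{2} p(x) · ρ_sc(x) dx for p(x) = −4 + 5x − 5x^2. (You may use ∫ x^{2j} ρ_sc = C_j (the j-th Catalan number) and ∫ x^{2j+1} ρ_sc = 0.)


Write p(x) = Σ a_i x^i, split into monomials and integrate each against ρ_sc separately.
Using ∫ x^{2j} ρ_sc = C_j = (1/(j+1)) C(2j, j) (Catalan numbers) and ∫ x^{2j+1} ρ_sc = 0 (odd monomials vanish by symmetry):
  i = 0 (even): a_0 · C_{0} = -4 · 1 = -4
  i = 1 (odd): ∫ x^1 ρ_sc = 0 (vanishes)
  i = 2 (even): a_2 · C_{1} = -5 · 1 = -5

Summing the contributions: ∫_{−2}^{2} p(x) ρ_sc(x) dx = (-4) + (-5) = -9.


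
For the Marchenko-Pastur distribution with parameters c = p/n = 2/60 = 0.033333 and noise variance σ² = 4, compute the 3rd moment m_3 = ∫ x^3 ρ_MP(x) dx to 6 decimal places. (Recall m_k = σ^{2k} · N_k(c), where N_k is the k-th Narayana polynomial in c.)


E[X³] = σ⁶ (1 + 3c + c²) (third MP moment). With σ² = 4 (so σ⁶ = 64) and c = 2/60 = 0.033333: E[X³] = 64 · (1 + 3·0.033333 + (0.033333)²) = 64 · 1.101111.

So E[X^3] = 70.471111.


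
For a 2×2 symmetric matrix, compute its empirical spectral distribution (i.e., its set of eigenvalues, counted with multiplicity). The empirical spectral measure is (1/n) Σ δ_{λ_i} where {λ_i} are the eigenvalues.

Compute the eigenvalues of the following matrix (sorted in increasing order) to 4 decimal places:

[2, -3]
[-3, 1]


Since M is real symmetric, both eigenvalues are real; they are the roots of det(λI − M) = λ² − (tr M) λ + det M.
tr M = 2 + 1 = 3.
det M = 2·1 − (-3)² = 2 − 9 = -7.
Characteristic polynomial: λ² − 3λ − 7 = 0.
Discriminant Δ = (tr M)² − 4·det M = 9 − (-28) = 37; √Δ = 6.082763.
λ = (tr M ± √Δ)/2 = (3 ± 6.082763)/2, giving (tr M − √Δ)/2 = -1.5414 and (tr M + √Δ)/2 = 4.5414.

Eigenvalues sorted in increasing order: [-1.5414, 4.5414].


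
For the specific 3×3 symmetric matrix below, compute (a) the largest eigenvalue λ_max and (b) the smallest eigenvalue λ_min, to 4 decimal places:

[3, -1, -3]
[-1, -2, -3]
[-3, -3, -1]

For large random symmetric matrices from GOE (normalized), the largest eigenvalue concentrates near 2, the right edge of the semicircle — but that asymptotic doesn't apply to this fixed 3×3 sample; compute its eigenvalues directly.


Since M is real symmetric, all three eigenvalues are real; they are the roots of det(λI − M) = λ³ − (tr M) λ² + s λ − det M, where s is the sum of the principal 2×2 minors.
tr M = 3 + (-2) + (-1) = 0.
s = (3·(-2) − (-1)²) + (3·(-1) − (-3)²) + ((-2)·(-1) − (-3)²) = -7 + (-12) + (-7) = -26.
det M (expand along row 1) = 3·(-7) − (-1)·(-8) + (-3)·(-3) = -20.
Characteristic polynomial: λ³ − 26λ + 20 = 0.
Substitute λ = y + (tr M)/3 = y + 0.000000 to remove the quadratic term: y³ + p·y + q = 0 with p = s − (tr M)²/3 = -26.000000 and q = −2(tr M)³/27 + (tr M)·s/3 − det M = 20.000000.
Three real roots ⇒ use the trigonometric (Viète) form: r = 2√(−p/3) = 5.887841, φ = arccos(3q/(p·r)) = arccos(-0.391942) = 1.973538 rad.
y_k = r·cos(φ/3 − 2πk/3) for k = 0, 1, 2 gives y = 4.659113, 0.788054, -5.447167.
λ_k = y_k + 0.000000 gives λ = 4.6591, 0.7881, -5.4472 (check: the sum is 0.0000 = tr M).

Hence λ_max = 4.6591 and λ_min = -5.4472.


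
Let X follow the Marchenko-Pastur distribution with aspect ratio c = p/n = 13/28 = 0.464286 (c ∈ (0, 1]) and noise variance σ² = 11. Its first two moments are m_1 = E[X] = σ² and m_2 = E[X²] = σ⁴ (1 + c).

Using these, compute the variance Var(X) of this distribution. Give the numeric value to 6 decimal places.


m_1 = E[X] = σ² = 11, so m_1² = 121.
m_2 = E[X²] = σ⁴ (1 + c) = 121 · (1 + 0.464286) = 121 · 1.464286 = 177.178571.
(Note m_2 − m_1² simplifies to c · σ⁴ = 0.464286 · 121.)

Var(X) = m_2 − m_1² = 177.178571 − 121 = 56.178571.


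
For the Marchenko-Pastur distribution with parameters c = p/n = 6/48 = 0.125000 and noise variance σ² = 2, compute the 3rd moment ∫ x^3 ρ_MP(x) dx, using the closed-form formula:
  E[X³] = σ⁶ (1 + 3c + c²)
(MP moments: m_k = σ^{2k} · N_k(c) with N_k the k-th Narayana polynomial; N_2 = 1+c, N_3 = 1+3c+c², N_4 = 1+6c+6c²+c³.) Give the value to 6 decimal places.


E[X³] = σ⁶ (1 + 3c + c²) (third MP moment). With σ² = 2 (so σ⁶ = 8) and c = 6/48 = 0.125000: E[X³] = 8 · (1 + 3·0.125000 + (0.125000)²) = 8 · 1.390625.

So E[X^3] = 11.125000.


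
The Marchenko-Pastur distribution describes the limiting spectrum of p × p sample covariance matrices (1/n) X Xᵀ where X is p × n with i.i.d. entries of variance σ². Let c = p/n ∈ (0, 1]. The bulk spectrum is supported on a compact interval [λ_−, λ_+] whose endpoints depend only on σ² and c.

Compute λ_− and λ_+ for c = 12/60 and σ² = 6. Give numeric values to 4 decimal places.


c = 12/60 = 0.200000; √c = 0.447214.
λ_− = σ² (1 − √c)² = 6 · (1 − 0.447214)² = 6 · (0.552786)² = 1.833437.
λ_+ = σ² (1 + √c)² = 6 · (1 + 0.447214)² = 6 · (1.447214)² = 12.566563.

Rounded to 4 decimal places: λ_− ≈ 1.8334, λ_+ ≈ 12.5666.


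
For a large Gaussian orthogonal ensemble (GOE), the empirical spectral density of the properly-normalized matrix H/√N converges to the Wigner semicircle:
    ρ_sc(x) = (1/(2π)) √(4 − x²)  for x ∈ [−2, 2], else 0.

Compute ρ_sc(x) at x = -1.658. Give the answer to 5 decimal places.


ρ_sc(x) = (1/(2π)) √(4 − x²). With x = -1.658:
  4 − x² = 4 − (-1.658)² = 4 − 2.748964 = 1.251036.
  √(4 − x²) = 1.118497.
  1/(2π) = 0.159155.
  ρ_sc(-1.658) = 0.159155 · 1.118497 = 0.178014.

Rounded to 5 decimal places: ρ_sc(-1.658) ≈ 0.17801.


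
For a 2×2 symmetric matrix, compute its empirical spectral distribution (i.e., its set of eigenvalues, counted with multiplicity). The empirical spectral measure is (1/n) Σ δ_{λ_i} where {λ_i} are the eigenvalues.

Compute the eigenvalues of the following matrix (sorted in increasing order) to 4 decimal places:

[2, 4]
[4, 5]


Since M is real symmetric, both eigenvalues are real; they are the roots of det(λI − M) = λ² − (tr M) λ + det M.
tr M = 2 + 5 = 7.
det M = 2·5 − 4² = 10 − 16 = -6.
Characteristic polynomial: λ² − 7λ − 6 = 0.
Discriminant Δ = (tr M)² − 4·det M = 49 − (-24) = 73; √Δ = 8.544004.
λ = (tr M ± √Δ)/2 = (7 ± 8.544004)/2, giving (tr M − √Δ)/2 = -0.7720 and (tr M + √Δ)/2 = 7.7720.

Eigenvalues sorted in increasing order: [-0.7720, 7.7720].


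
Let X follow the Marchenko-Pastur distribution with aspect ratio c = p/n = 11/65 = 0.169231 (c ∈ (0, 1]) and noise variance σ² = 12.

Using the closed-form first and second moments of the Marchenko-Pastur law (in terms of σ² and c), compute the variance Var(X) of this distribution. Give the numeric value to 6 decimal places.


Recall the MP moments m_1 = E[X] = σ² and m_2 = E[X²] = σ⁴ (1 + c).
m_1 = E[X] = σ² = 12, so m_1² = 144.
m_2 = E[X²] = σ⁴ (1 + c) = 144 · (1 + 0.169231) = 144 · 1.169231 = 168.369231.
(Note m_2 − m_1² simplifies to c · σ⁴ = 0.169231 · 144.)

Var(X) = m_2 − m_1² = 168.369231 − 144 = 24.369231.


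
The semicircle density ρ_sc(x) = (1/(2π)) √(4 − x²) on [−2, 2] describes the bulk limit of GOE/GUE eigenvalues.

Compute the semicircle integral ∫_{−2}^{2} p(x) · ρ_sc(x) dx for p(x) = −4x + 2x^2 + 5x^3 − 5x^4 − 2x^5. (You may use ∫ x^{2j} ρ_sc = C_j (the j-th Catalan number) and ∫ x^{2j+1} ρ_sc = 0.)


Write p(x) = Σ a_i x^i, split into monomials and integrate each against ρ_sc separately.
Using ∫ x^{2j} ρ_sc = C_j = (1/(j+1)) C(2j, j) (Catalan numbers) and ∫ x^{2j+1} ρ_sc = 0 (odd monomials vanish by symmetry):
  i = 1 (odd): ∫ x^1 ρ_sc = 0 (vanishes)
  i = 2 (even): a_2 · C_{1} = 2 · 1 = 2
  i = 3 (odd): ∫ x^3 ρ_sc = 0 (vanishes)
  i = 4 (even): a_4 · C_{2} = -5 · 2 = -10
  i = 5 (odd): ∫ x^5 ρ_sc = 0 (vanishes)

Summing the contributions: ∫_{−2}^{2} p(x) ρ_sc(x) dx = 2 + (-10) = -8.


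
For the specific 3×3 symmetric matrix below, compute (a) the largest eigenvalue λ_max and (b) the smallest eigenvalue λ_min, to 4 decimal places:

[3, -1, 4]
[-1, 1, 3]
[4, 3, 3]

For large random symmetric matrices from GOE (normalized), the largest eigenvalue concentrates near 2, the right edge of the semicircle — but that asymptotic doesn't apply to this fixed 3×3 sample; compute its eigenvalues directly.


Since M is real symmetric, all three eigenvalues are real; they are the roots of det(λI − M) = λ³ − (tr M) λ² + s λ − det M, where s is the sum of the principal 2×2 minors.
tr M = 3 + 1 + 3 = 7.
s = (3·1 − (-1)²) + (3·3 − 4²) + (1·3 − 3²) = 2 + (-7) + (-6) = -11.
det M (expand along row 1) = 3·(-6) − (-1)·(-15) + 4·(-7) = -61.
Characteristic polynomial: λ³ − 7λ² − 11λ + 61 = 0.
Substitute λ = y + (tr M)/3 = y + 2.333333 to remove the quadratic term: y³ + p·y + q = 0 with p = s − (tr M)²/3 = -27.333333 and q = −2(tr M)³/27 + (tr M)·s/3 − det M = 9.925926.
Three real roots ⇒ use the trigonometric (Viète) form: r = 2√(−p/3) = 6.036923, φ = arccos(3q/(p·r)) = arccos(-0.180461) = 1.752252 rad.
y_k = r·cos(φ/3 − 2πk/3) for k = 0, 1, 2 gives y = 5.036108, 0.364922, -5.401029.
λ_k = y_k + 2.333333 gives λ = 7.3694, 2.6983, -3.0677 (check: the sum is 7.0000 = tr M).

Hence λ_max = 7.3694 and λ_min = -3.0677.


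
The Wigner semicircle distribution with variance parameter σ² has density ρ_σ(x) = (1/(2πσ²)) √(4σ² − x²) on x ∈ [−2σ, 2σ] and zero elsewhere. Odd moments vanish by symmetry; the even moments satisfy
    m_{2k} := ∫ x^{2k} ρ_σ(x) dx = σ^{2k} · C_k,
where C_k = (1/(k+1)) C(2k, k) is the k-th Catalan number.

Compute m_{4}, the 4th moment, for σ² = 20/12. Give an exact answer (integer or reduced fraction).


By the scaled semicircle moment identity, m_{2k} = σ^{2k} · C_k with k = 2.
C_2 = (1/(k+1)) · C(2k, k) = (1/3) · C(4, 2) = (1/3) · 6 = 2.
σ^{2k} = (σ²)^k = (20/12)^2 = 25/9.

Therefore m_{4} = σ^{4} · C_2 = (25/9) · 2 = 50/9.


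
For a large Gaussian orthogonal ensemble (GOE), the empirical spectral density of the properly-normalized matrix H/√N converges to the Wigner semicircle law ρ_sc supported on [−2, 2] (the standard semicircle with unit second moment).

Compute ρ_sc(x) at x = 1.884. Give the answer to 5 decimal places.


ρ_sc(x) = (1/(2π)) √(4 − x²). With x = 1.884:
  4 − x² = 4 − (1.884)² = 4 − 3.549456 = 0.450544.
  √(4 − x²) = 0.671226.
  1/(2π) = 0.159155.
  ρ_sc(1.884) = 0.159155 · 0.671226 = 0.106829.

Rounded to 5 decimal places: ρ_sc(1.884) ≈ 0.10683.


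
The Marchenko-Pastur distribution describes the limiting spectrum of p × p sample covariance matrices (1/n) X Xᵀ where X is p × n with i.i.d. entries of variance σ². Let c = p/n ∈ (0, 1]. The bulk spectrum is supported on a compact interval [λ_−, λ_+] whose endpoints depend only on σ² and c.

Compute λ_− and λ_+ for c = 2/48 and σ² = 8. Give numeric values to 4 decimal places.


c = 2/48 = 0.041667; √c = 0.204124.
λ_− = σ² (1 − √c)² = 8 · (1 − 0.204124)² = 8 · (0.795876)² = 5.067347.
λ_+ = σ² (1 + √c)² = 8 · (1 + 0.204124)² = 8 · (1.204124)² = 11.599320.

Rounded to 4 decimal places: λ_− ≈ 5.0673, λ_+ ≈ 11.5993.


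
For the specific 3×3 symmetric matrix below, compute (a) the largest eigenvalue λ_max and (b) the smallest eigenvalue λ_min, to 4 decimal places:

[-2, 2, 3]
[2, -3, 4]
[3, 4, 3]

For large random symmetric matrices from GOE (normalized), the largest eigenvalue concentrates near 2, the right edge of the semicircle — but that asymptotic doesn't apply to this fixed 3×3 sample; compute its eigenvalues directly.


Since M is real symmetric, all three eigenvalues are real; they are the roots of det(λI − M) = λ³ − (tr M) λ² + s λ − det M, where s is the sum of the principal 2×2 minors.
tr M = -2 + (-3) + 3 = -2.
s = ((-2)·(-3) − 2²) + ((-2)·3 − 3²) + ((-3)·3 − 4²) = 2 + (-15) + (-25) = -38.
det M (expand along row 1) = (-2)·(-25) − 2·(-6) + 3·17 = 113.
Characteristic polynomial: λ³ + 2λ² − 38λ − 113 = 0.
Substitute λ = y + (tr M)/3 = y − 0.666667 to remove the quadratic term: y³ + p·y + q = 0 with p = s − (tr M)²/3 = -39.333333 and q = −2(tr M)³/27 + (tr M)·s/3 − det M = -87.074074.
Three real roots ⇒ use the trigonometric (Viète) form: r = 2√(−p/3) = 7.241854, φ = arccos(3q/(p·r)) = arccos(0.917064) = 0.410143 rad.
y_k = r·cos(φ/3 − 2πk/3) for k = 0, 1, 2 gives y = 7.174281, -2.732388, -4.441893.
λ_k = y_k − 0.666667 gives λ = 6.5076, -3.3991, -5.1086 (check: the sum is -2.0000 = tr M).

Hence λ_max = 6.5076 and λ_min = -5.1086.


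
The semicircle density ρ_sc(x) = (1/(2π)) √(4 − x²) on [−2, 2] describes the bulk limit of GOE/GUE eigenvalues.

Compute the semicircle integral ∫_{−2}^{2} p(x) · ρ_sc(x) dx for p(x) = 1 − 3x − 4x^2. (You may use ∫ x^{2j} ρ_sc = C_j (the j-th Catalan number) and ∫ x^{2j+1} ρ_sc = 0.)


Write p(x) = Σ a_i x^i, split into monomials and integrate each against ρ_sc separately.
Using ∫ x^{2j} ρ_sc = C_j = (1/(j+1)) C(2j, j) (Catalan numbers) and ∫ x^{2j+1} ρ_sc = 0 (odd monomials vanish by symmetry):
  i = 0 (even): a_0 · C_{0} = 1 · 1 = 1
  i = 1 (odd): ∫ x^1 ρ_sc = 0 (vanishes)
  i = 2 (even): a_2 · C_{1} = -4 · 1 = -4

Summing the contributions: ∫_{−2}^{2} p(x) ρ_sc(x) dx = 1 + (-4) = -3.


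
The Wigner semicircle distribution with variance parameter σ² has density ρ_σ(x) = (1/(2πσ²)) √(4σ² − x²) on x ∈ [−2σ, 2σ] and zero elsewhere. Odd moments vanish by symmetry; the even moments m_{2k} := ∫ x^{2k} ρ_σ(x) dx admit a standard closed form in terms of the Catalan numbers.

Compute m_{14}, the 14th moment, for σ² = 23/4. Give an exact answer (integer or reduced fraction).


By the scaled semicircle moment identity, m_{2k} = σ^{2k} · C_k with k = 7.
C_7 = (1/(k+1)) · C(2k, k) = (1/8) · C(14, 7) = (1/8) · 3432 = 429.
σ^{2k} = (σ²)^k = (23/4)^7 = 3404825447/16384.

Therefore m_{14} = σ^{14} · C_7 = (3404825447/16384) · 429 = 1460670116763/16384.


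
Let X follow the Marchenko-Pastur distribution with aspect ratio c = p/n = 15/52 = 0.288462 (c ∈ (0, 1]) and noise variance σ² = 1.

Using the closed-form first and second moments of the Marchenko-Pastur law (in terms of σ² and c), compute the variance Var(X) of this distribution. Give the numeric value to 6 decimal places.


Recall the MP moments m_1 = E[X] = σ² and m_2 = E[X²] = σ⁴ (1 + c).
m_1 = E[X] = σ² = 1, so m_1² = 1.
m_2 = E[X²] = σ⁴ (1 + c) = 1 · (1 + 0.288462) = 1 · 1.288462 = 1.288462.
(Note m_2 − m_1² simplifies to c · σ⁴ = 0.288462 · 1.)

Var(X) = m_2 − m_1² = 1.288462 − 1 = 0.288462.


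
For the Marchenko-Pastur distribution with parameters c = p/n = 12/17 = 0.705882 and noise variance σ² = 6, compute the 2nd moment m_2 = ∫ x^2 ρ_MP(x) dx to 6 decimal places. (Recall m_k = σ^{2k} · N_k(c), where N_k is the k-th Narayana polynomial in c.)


E[X²] = σ⁴ (1 + c) (second MP moment). With σ² = 6 (so σ⁴ = 36) and c = 12/17 = 0.705882: E[X²] = 36 · (1 + 0.705882) = 36 · 1.705882.

So E[X^2] = 61.411765.


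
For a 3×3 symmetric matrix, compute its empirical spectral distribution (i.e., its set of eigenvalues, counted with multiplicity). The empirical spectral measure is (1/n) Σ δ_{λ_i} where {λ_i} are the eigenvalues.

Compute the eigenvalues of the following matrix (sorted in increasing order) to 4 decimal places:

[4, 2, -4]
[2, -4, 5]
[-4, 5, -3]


Since M is real symmetric, all three eigenvalues are real; they are the roots of det(λI − M) = λ³ − (tr M) λ² + s λ − det M, where s is the sum of the principal 2×2 minors.
tr M = 4 + (-4) + (-3) = -3.
s = (4·(-4) − 2²) + (4·(-3) − (-4)²) + ((-4)·(-3) − 5²) = -20 + (-28) + (-13) = -61.
det M (expand along row 1) = 4·(-13) − 2·14 + (-4)·(-6) = -56.
Characteristic polynomial: λ³ + 3λ² − 61λ + 56 = 0.
Substitute λ = y + (tr M)/3 = y − 1.000000 to remove the quadratic term: y³ + p·y + q = 0 with p = s − (tr M)²/3 = -64.000000 and q = −2(tr M)³/27 + (tr M)·s/3 − det M = 119.000000.
Three real roots ⇒ use the trigonometric (Viète) form: r = 2√(−p/3) = 9.237604, φ = arccos(3q/(p·r)) = arccos(-0.603850) = 2.219118 rad.
y_k = r·cos(φ/3 − 2πk/3) for k = 0, 1, 2 gives y = 6.823511, 1.980812, -8.804322.
λ_k = y_k − 1.000000 gives λ = 5.8235, 0.9808, -9.8043 (check: the sum is -3.0000 = tr M).

Eigenvalues sorted in increasing order: [-9.8043, 0.9808, 5.8235].


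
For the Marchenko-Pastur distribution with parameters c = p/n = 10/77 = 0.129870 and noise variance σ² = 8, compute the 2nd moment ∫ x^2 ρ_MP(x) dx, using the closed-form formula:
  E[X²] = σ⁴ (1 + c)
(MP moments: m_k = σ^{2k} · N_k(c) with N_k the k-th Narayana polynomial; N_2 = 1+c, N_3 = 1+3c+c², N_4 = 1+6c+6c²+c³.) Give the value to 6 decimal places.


E[X²] = σ⁴ (1 + c) (second MP moment). With σ² = 8 (so σ⁴ = 64) and c = 10/77 = 0.129870: E[X²] = 64 · (1 + 0.129870) = 64 · 1.129870.

So E[X^2] = 72.311688.


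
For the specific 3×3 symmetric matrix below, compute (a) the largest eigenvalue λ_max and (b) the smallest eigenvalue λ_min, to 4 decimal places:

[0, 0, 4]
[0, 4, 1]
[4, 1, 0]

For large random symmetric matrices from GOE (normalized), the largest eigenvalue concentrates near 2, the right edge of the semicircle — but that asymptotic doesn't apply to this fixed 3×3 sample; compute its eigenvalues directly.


Since M is real symmetric, all three eigenvalues are real; they are the roots of det(λI − M) = λ³ − (tr M) λ² + s λ − det M, where s is the sum of the principal 2×2 minors.
tr M = 0 + 4 + 0 = 4.
s = (0·4 − 0²) + (0·0 − 4²) + (4·0 − 1²) = 0 + (-16) + (-1) = -17.
det M (expand along row 1) = 0·(-1) − 0·(-4) + 4·(-16) = -64.
Characteristic polynomial: λ³ − 4λ² − 17λ + 64 = 0.
Substitute λ = y + (tr M)/3 = y + 1.333333 to remove the quadratic term: y³ + p·y + q = 0 with p = s − (tr M)²/3 = -22.333333 and q = −2(tr M)³/27 + (tr M)·s/3 − det M = 36.592593.
Three real roots ⇒ use the trigonometric (Viète) form: r = 2√(−p/3) = 5.456902, φ = arccos(3q/(p·r)) = arccos(-0.900772) = 2.692340 rad.
y_k = r·cos(φ/3 − 2πk/3) for k = 0, 1, 2 gives y = 3.402968, 1.992861, -5.395830.
λ_k = y_k + 1.333333 gives λ = 4.7363, 3.3262, -4.0625 (check: the sum is 4.0000 = tr M).

Hence λ_max = 4.7363 and λ_min = -4.0625.


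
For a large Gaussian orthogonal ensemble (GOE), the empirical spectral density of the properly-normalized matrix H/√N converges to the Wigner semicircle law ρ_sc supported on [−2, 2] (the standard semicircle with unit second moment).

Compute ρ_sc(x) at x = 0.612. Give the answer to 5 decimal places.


ρ_sc(x) = (1/(2π)) √(4 − x²). With x = 0.612:
  4 − x² = 4 − (0.612)² = 4 − 0.374544 = 3.625456.
  √(4 − x²) = 1.904063.
  1/(2π) = 0.159155.
  ρ_sc(0.612) = 0.159155 · 1.904063 = 0.303041.

Rounded to 5 decimal places: ρ_sc(0.612) ≈ 0.30304.


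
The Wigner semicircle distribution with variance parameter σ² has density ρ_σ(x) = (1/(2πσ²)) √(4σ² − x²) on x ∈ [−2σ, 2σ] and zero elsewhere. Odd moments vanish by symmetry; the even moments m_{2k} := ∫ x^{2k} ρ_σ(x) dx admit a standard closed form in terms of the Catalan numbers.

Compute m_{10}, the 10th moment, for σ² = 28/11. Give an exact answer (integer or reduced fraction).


By the scaled semicircle moment identity, m_{2k} = σ^{2k} · C_k with k = 5.
C_5 = (1/(k+1)) · C(2k, k) = (1/6) · C(10, 5) = (1/6) · 252 = 42.
σ^{2k} = (σ²)^k = (28/11)^5 = 17210368/161051.

Therefore m_{10} = σ^{10} · C_5 = (17210368/161051) · 42 = 722835456/161051.


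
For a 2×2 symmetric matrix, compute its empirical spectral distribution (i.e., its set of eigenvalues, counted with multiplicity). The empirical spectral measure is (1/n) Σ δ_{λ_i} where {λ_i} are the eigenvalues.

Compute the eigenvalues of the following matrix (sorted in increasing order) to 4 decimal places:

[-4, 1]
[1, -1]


Since M is real symmetric, both eigenvalues are real; they are the roots of det(λI − M) = λ² − (tr M) λ + det M.
tr M = -4 + (-1) = -5.
det M = (-4)·(-1) − 1² = 4 − 1 = 3.
Characteristic polynomial: λ² + 5λ + 3 = 0.
Discriminant Δ = (tr M)² − 4·det M = 25 − 12 = 13; √Δ = 3.605551.
λ = (tr M ± √Δ)/2 = (-5 ± 3.605551)/2, giving (tr M − √Δ)/2 = -4.3028 and (tr M + √Δ)/2 = -0.6972.

Eigenvalues sorted in increasing order: [-4.3028, -0.6972].


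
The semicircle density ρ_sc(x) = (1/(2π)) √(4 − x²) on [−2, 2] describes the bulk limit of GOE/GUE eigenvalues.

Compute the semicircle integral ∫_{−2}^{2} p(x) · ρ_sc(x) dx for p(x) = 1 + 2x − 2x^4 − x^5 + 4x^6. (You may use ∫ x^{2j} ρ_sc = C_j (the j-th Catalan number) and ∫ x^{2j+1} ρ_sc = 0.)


Write p(x) = Σ a_i x^i, split into monomials and integrate each against ρ_sc separately.
Using ∫ x^{2j} ρ_sc = C_j = (1/(j+1)) C(2j, j) (Catalan numbers) and ∫ x^{2j+1} ρ_sc = 0 (odd monomials vanish by symmetry):
  i = 0 (even): a_0 · C_{0} = 1 · 1 = 1
  i = 1 (odd): ∫ x^1 ρ_sc = 0 (vanishes)
  i = 4 (even): a_4 · C_{2} = -2 · 2 = -4
  i = 5 (odd): ∫ x^5 ρ_sc = 0 (vanishes)
  i = 6 (even): a_6 · C_{3} = 4 · 5 = 20

Summing the contributions: ∫_{−2}^{2} p(x) ρ_sc(x) dx = 1 + (-4) + 20 = 17.


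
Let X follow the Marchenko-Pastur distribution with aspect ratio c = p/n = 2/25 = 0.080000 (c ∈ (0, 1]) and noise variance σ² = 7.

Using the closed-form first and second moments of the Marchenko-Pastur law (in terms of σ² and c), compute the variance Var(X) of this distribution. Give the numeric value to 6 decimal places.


Recall the MP moments m_1 = E[X] = σ² and m_2 = E[X²] = σ⁴ (1 + c).
m_1 = E[X] = σ² = 7, so m_1² = 49.
m_2 = E[X²] = σ⁴ (1 + c) = 49 · (1 + 0.080000) = 49 · 1.080000 = 52.920000.
(Note m_2 − m_1² simplifies to c · σ⁴ = 0.080000 · 49.)

Var(X) = m_2 − m_1² = 52.920000 − 49 = 3.920000.


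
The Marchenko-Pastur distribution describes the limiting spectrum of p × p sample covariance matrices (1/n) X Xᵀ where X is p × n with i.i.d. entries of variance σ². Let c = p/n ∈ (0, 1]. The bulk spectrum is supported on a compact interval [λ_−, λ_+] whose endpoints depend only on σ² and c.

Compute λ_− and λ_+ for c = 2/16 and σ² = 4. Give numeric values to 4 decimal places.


c = 2/16 = 0.125000; √c = 0.353553.
λ_− = σ² (1 − √c)² = 4 · (1 − 0.353553)² = 4 · (0.646447)² = 1.671573.
λ_+ = σ² (1 + √c)² = 4 · (1 + 0.353553)² = 4 · (1.353553)² = 7.328427.

Rounded to 4 decimal places: λ_− ≈ 1.6716, λ_+ ≈ 7.3284.


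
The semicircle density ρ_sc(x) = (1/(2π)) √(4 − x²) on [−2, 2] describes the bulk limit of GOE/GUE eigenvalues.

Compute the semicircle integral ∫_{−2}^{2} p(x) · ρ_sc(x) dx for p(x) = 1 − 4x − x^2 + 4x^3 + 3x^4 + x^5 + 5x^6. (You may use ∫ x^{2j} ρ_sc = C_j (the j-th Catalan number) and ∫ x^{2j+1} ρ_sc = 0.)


Write p(x) = Σ a_i x^i, split into monomials and integrate each against ρ_sc separately.
Using ∫ x^{2j} ρ_sc = C_j = (1/(j+1)) C(2j, j) (Catalan numbers) and ∫ x^{2j+1} ρ_sc = 0 (odd monomials vanish by symmetry):
  i = 0 (even): a_0 · C_{0} = 1 · 1 = 1
  i = 1 (odd): ∫ x^1 ρ_sc = 0 (vanishes)
  i = 2 (even): a_2 · C_{1} = -1 · 1 = -1
  i = 3 (odd): ∫ x^3 ρ_sc = 0 (vanishes)
  i = 4 (even): a_4 · C_{2} = 3 · 2 = 6
  i = 5 (odd): ∫ x^5 ρ_sc = 0 (vanishes)
  i = 6 (even): a_6 · C_{3} = 5 · 5 = 25

Summing the contributions: ∫_{−2}^{2} p(x) ρ_sc(x) dx = 1 + (-1) + 6 + 25 = 31.


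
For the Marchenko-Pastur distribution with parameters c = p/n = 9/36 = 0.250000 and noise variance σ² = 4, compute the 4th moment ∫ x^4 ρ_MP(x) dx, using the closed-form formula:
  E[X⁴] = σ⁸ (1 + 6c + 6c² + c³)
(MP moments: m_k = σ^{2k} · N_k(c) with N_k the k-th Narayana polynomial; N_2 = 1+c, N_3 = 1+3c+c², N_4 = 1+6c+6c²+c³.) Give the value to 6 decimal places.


E[X⁴] = σ⁸ (1 + 6c + 6c² + c³) (fourth MP moment). With σ² = 4 (so σ⁸ = 256) and c = 9/36 = 0.250000: E[X⁴] = 256 · (1 + 6·0.250000 + 6·(0.250000)² + (0.250000)³) = 256 · 2.890625.

So E[X^4] = 740.000000.


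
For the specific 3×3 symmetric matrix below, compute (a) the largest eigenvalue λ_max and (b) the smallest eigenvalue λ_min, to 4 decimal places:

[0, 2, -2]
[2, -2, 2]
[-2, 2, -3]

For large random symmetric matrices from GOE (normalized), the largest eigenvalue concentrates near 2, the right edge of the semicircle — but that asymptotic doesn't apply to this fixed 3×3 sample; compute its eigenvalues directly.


Since M is real symmetric, all three eigenvalues are real; they are the roots of det(λI − M) = λ³ − (tr M) λ² + s λ − det M, where s is the sum of the principal 2×2 minors.
tr M = 0 + (-2) + (-3) = -5.
s = (0·(-2) − 2²) + (0·(-3) − (-2)²) + ((-2)·(-3) − 2²) = -4 + (-4) + 2 = -6.
det M (expand along row 1) = 0·2 − 2·(-2) + (-2)·0 = 4.
Characteristic polynomial: λ³ + 5λ² − 6λ − 4 = 0.
Substitute λ = y + (tr M)/3 = y − 1.666667 to remove the quadratic term: y³ + p·y + q = 0 with p = s − (tr M)²/3 = -14.333333 and q = −2(tr M)³/27 + (tr M)·s/3 − det M = 15.259259.
Three real roots ⇒ use the trigonometric (Viète) form: r = 2√(−p/3) = 4.371626, φ = arccos(3q/(p·r)) = arccos(-0.730575) = 2.389959 rad.
y_k = r·cos(φ/3 − 2πk/3) for k = 0, 1, 2 gives y = 3.056220, 1.178913, -4.235133.
λ_k = y_k − 1.666667 gives λ = 1.3896, -0.4878, -5.9018 (check: the sum is -5.0000 = tr M).

Hence λ_max = 1.3896 and λ_min = -5.9018.


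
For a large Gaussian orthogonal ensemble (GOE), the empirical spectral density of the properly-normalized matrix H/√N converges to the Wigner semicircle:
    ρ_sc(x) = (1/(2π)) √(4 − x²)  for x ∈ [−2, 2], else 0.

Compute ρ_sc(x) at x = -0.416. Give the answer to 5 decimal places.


ρ_sc(x) = (1/(2π)) √(4 − x²). With x = -0.416:
  4 − x² = 4 − (-0.416)² = 4 − 0.173056 = 3.826944.
  √(4 − x²) = 1.956258.
  1/(2π) = 0.159155.
  ρ_sc(-0.416) = 0.159155 · 1.956258 = 0.311348.

Rounded to 5 decimal places: ρ_sc(-0.416) ≈ 0.31135.


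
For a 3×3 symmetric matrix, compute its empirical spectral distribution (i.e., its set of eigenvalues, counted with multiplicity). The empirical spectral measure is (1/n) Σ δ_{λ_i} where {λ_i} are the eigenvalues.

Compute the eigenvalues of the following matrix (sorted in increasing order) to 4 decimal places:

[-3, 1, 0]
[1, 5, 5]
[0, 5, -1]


Since M is real symmetric, all three eigenvalues are real; they are the roots of det(λI − M) = λ³ − (tr M) λ² + s λ − det M, where s is the sum of the principal 2×2 minors.
tr M = -3 + 5 + (-1) = 1.
s = ((-3)·5 − 1²) + ((-3)·(-1) − 0²) + (5·(-1) − 5²) = -16 + 3 + (-30) = -43.
det M (expand along row 1) = (-3)·(-30) − 1·(-1) + 0·5 = 91.
Characteristic polynomial: λ³ − λ² − 43λ − 91 = 0.
Substitute λ = y + (tr M)/3 = y + 0.333333 to remove the quadratic term: y³ + p·y + q = 0 with p = s − (tr M)²/3 = -43.333333 and q = −2(tr M)³/27 + (tr M)·s/3 − det M = -105.407407.
Three real roots ⇒ use the trigonometric (Viète) form: r = 2√(−p/3) = 7.601170, φ = arccos(3q/(p·r)) = arccos(0.960041) = 0.283647 rad.
y_k = r·cos(φ/3 − 2πk/3) for k = 0, 1, 2 gives y = 7.567219, -3.162139, -4.405080.
λ_k = y_k + 0.333333 gives λ = 7.9006, -2.8288, -4.0717 (check: the sum is 1.0000 = tr M).

Eigenvalues sorted in increasing order: [-4.0717, -2.8288, 7.9006].


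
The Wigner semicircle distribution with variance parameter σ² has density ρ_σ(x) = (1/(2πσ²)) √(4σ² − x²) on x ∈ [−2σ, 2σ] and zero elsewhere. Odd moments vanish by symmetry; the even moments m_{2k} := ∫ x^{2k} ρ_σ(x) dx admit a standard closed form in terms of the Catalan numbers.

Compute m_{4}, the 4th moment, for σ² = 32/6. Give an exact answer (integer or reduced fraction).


By the scaled semicircle moment identity, m_{2k} = σ^{2k} · C_k with k = 2.
C_2 = (1/(k+1)) · C(2k, k) = (1/3) · C(4, 2) = (1/3) · 6 = 2.
σ^{2k} = (σ²)^k = (32/6)^2 = 256/9.

Therefore m_{4} = σ^{4} · C_2 = (256/9) · 2 = 512/9.


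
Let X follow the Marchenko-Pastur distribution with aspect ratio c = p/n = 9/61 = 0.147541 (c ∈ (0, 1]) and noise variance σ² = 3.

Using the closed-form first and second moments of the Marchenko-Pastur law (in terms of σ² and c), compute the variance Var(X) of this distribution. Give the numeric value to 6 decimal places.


Recall the MP moments m_1 = E[X] = σ² and m_2 = E[X²] = σ⁴ (1 + c).
m_1 = E[X] = σ² = 3, so m_1² = 9.
m_2 = E[X²] = σ⁴ (1 + c) = 9 · (1 + 0.147541) = 9 · 1.147541 = 10.327869.
(Note m_2 − m_1² simplifies to c · σ⁴ = 0.147541 · 9.)

Var(X) = m_2 − m_1² = 10.327869 − 9 = 1.327869.


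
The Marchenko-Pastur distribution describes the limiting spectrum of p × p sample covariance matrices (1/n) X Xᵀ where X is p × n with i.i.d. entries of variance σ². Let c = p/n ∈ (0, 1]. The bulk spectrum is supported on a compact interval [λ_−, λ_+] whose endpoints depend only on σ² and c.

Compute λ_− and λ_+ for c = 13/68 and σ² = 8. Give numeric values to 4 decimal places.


c = 13/68 = 0.191176; √c = 0.437237.
λ_− = σ² (1 − √c)² = 8 · (1 − 0.437237)² = 8 · (0.562763)² = 2.533615.
λ_+ = σ² (1 + √c)² = 8 · (1 + 0.437237)² = 8 · (1.437237)² = 16.525209.

Rounded to 4 decimal places: λ_− ≈ 2.5336, λ_+ ≈ 16.5252.


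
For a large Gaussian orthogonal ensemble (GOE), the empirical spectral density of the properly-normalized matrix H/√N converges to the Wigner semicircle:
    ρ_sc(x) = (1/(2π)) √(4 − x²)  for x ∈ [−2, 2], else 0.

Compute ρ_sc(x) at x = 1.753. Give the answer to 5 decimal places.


ρ_sc(x) = (1/(2π)) √(4 − x²). With x = 1.753:
  4 − x² = 4 − (1.753)² = 4 − 3.073009 = 0.926991.
  √(4 − x²) = 0.962804.
  1/(2π) = 0.159155.
  ρ_sc(1.753) = 0.159155 · 0.962804 = 0.153235.

Rounded to 5 decimal places: ρ_sc(1.753) ≈ 0.15323.


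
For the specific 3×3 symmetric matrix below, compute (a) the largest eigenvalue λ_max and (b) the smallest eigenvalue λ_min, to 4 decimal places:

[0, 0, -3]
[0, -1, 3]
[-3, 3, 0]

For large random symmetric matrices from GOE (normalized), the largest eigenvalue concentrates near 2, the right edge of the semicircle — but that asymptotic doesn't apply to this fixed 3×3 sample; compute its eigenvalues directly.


Since M is real symmetric, all three eigenvalues are real; they are the roots of det(λI − M) = λ³ − (tr M) λ² + s λ − det M, where s is the sum of the principal 2×2 minors.
tr M = 0 + (-1) + 0 = -1.
s = (0·(-1) − 0²) + (0·0 − (-3)²) + ((-1)·0 − 3²) = 0 + (-9) + (-9) = -18.
det M (expand along row 1) = 0·(-9) − 0·9 + (-3)·(-3) = 9.
Characteristic polynomial: λ³ + λ² − 18λ − 9 = 0.
Substitute λ = y + (tr M)/3 = y − 0.333333 to remove the quadratic term: y³ + p·y + q = 0 with p = s − (tr M)²/3 = -18.333333 and q = −2(tr M)³/27 + (tr M)·s/3 − det M = -2.925926.
Three real roots ⇒ use the trigonometric (Viète) form: r = 2√(−p/3) = 4.944132, φ = arccos(3q/(p·r)) = arccos(0.096840) = 1.473805 rad.
y_k = r·cos(φ/3 − 2πk/3) for k = 0, 1, 2 gives y = 4.359416, -0.159819, -4.199597.
λ_k = y_k − 0.333333 gives λ = 4.0261, -0.4932, -4.5329 (check: the sum is -1.0000 = tr M).

Hence λ_max = 4.0261 and λ_min = -4.5329.


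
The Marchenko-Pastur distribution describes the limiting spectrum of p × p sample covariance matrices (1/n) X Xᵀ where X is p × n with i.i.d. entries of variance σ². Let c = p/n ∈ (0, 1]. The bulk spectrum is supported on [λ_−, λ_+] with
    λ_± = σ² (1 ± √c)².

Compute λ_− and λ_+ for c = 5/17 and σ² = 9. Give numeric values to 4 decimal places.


c = 5/17 = 0.294118; √c = 0.542326.
λ_− = σ² (1 − √c)² = 9 · (1 − 0.542326)² = 9 · (0.457674)² = 1.885188.
λ_+ = σ² (1 + √c)² = 9 · (1 + 0.542326)² = 9 · (1.542326)² = 21.408929.

Rounded to 4 decimal places: λ_− ≈ 1.8852, λ_+ ≈ 21.4089.


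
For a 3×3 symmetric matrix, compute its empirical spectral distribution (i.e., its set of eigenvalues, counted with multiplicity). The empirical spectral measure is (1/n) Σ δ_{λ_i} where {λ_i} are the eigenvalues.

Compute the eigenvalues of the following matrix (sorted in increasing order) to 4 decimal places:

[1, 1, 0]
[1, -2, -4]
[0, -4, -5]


Since M is real symmetric, all three eigenvalues are real; they are the roots of det(λI − M) = λ³ − (tr M) λ² + s λ − det M, where s is the sum of the principal 2×2 minors.
tr M = 1 + (-2) + (-5) = -6.
s = (1·(-2) − 1²) + (1·(-5) − 0²) + ((-2)·(-5) − (-4)²) = -3 + (-5) + (-6) = -14.
det M (expand along row 1) = 1·(-6) − 1·(-5) + 0·(-4) = -1.
Characteristic polynomial: λ³ + 6λ² − 14λ + 1 = 0.
Substitute λ = y + (tr M)/3 = y − 2.000000 to remove the quadratic term: y³ + p·y + q = 0 with p = s − (tr M)²/3 = -26.000000 and q = −2(tr M)³/27 + (tr M)·s/3 − det M = 45.000000.
Three real roots ⇒ use the trigonometric (Viète) form: r = 2√(−p/3) = 5.887841, φ = arccos(3q/(p·r)) = arccos(-0.881870) = 2.650609 rad.
y_k = r·cos(φ/3 − 2πk/3) for k = 0, 1, 2 gives y = 3.735373, 2.073791, -5.809164.
λ_k = y_k − 2.000000 gives λ = 1.7354, 0.0738, -7.8092 (check: the sum is -6.0000 = tr M).

Eigenvalues sorted in increasing order: [-7.8092, 0.0738, 1.7354].


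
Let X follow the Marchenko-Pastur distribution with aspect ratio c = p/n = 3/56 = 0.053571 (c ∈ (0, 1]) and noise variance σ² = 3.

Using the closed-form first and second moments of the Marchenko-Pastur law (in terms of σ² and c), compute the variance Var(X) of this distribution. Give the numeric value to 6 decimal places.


Recall the MP moments m_1 = E[X] = σ² and m_2 = E[X²] = σ⁴ (1 + c).
m_1 = E[X] = σ² = 3, so m_1² = 9.
m_2 = E[X²] = σ⁴ (1 + c) = 9 · (1 + 0.053571) = 9 · 1.053571 = 9.482143.
(Note m_2 − m_1² simplifies to c · σ⁴ = 0.053571 · 9.)

Var(X) = m_2 − m_1² = 9.482143 − 9 = 0.482143.


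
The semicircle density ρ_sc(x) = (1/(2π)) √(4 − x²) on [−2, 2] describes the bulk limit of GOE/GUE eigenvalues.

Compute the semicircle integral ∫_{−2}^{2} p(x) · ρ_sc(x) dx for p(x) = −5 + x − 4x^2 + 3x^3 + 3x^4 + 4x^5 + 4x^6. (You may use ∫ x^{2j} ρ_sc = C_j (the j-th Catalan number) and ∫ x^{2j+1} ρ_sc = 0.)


Write p(x) = Σ a_i x^i, split into monomials and integrate each against ρ_sc separately.
Using ∫ x^{2j} ρ_sc = C_j = (1/(j+1)) C(2j, j) (Catalan numbers) and ∫ x^{2j+1} ρ_sc = 0 (odd monomials vanish by symmetry):
  i = 0 (even): a_0 · C_{0} = -5 · 1 = -5
  i = 1 (odd): ∫ x^1 ρ_sc = 0 (vanishes)
  i = 2 (even): a_2 · C_{1} = -4 · 1 = -4
  i = 3 (odd): ∫ x^3 ρ_sc = 0 (vanishes)
  i = 4 (even): a_4 · C_{2} = 3 · 2 = 6
  i = 5 (odd): ∫ x^5 ρ_sc = 0 (vanishes)
  i = 6 (even): a_6 · C_{3} = 4 · 5 = 20

Summing the contributions: ∫_{−2}^{2} p(x) ρ_sc(x) dx = (-5) + (-4) + 6 + 20 = 17.


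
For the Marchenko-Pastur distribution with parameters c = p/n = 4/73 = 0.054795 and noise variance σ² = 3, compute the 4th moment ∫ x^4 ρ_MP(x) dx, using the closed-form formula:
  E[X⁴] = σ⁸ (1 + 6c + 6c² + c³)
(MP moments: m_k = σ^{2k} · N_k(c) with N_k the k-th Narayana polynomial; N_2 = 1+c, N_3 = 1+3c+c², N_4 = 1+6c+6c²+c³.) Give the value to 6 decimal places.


E[X⁴] = σ⁸ (1 + 6c + 6c² + c³) (fourth MP moment). With σ² = 3 (so σ⁸ = 81) and c = 4/73 = 0.054795: E[X⁴] = 81 · (1 + 6·0.054795 + 6·(0.054795)² + (0.054795)³) = 81 · 1.346946.

So E[X^4] = 109.102648.


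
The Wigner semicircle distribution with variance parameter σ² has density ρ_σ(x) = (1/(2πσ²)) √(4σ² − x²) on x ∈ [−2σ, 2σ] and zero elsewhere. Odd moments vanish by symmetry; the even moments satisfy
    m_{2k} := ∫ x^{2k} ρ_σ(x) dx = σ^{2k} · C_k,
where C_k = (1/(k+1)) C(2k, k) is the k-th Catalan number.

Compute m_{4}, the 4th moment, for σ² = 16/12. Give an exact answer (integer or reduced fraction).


By the scaled semicircle moment identity, m_{2k} = σ^{2k} · C_k with k = 2.
C_2 = (1/(k+1)) · C(2k, k) = (1/3) · C(4, 2) = (1/3) · 6 = 2.
σ^{2k} = (σ²)^k = (16/12)^2 = 16/9.

Therefore m_{4} = σ^{4} · C_2 = (16/9) · 2 = 32/9.


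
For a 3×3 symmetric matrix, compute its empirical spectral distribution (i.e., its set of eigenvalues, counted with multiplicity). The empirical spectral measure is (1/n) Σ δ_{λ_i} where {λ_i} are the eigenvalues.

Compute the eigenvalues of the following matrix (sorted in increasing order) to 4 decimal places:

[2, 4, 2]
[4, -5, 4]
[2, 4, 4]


Since M is real symmetric, all three eigenvalues are real; they are the roots of det(λI − M) = λ³ − (tr M) λ² + s λ − det M, where s is the sum of the principal 2×2 minors.
tr M = 2 + (-5) + 4 = 1.
s = (2·(-5) − 4²) + (2·4 − 2²) + ((-5)·4 − 4²) = -26 + 4 + (-36) = -58.
det M (expand along row 1) = 2·(-36) − 4·8 + 2·26 = -52.
Characteristic polynomial: λ³ − λ² − 58λ + 52 = 0.
Substitute λ = y + (tr M)/3 = y + 0.333333 to remove the quadratic term: y³ + p·y + q = 0 with p = s − (tr M)²/3 = -58.333333 and q = −2(tr M)³/27 + (tr M)·s/3 − det M = 32.592593.
Three real roots ⇒ use the trigonometric (Viète) form: r = 2√(−p/3) = 8.819171, φ = arccos(3q/(p·r)) = arccos(-0.190062) = 1.762022 rad.
y_k = r·cos(φ/3 − 2πk/3) for k = 0, 1, 2 gives y = 7.341231, 0.561769, -7.903000.
λ_k = y_k + 0.333333 gives λ = 7.6746, 0.8951, -7.5697 (check: the sum is 1.0000 = tr M).

Eigenvalues sorted in increasing order: [-7.5697, 0.8951, 7.6746].


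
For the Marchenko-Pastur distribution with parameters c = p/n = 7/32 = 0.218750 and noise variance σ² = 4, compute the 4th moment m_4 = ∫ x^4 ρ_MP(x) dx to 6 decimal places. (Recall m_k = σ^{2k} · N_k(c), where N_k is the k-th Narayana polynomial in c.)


E[X⁴] = σ⁸ (1 + 6c + 6c² + c³) (fourth MP moment). With σ² = 4 (so σ⁸ = 256) and c = 7/32 = 0.218750: E[X⁴] = 256 · (1 + 6·0.218750 + 6·(0.218750)² + (0.218750)³) = 256 · 2.610077.

So E[X^4] = 668.179688.


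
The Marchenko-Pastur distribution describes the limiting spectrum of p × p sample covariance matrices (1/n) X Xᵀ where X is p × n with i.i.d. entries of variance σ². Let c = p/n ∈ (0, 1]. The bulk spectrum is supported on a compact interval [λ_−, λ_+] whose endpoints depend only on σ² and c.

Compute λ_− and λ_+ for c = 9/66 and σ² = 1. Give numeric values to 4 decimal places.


c = 9/66 = 0.136364; √c = 0.369274.
λ_− = σ² (1 − √c)² = 1 · (1 − 0.369274)² = 1 · (0.630726)² = 0.397815.
λ_+ = σ² (1 + √c)² = 1 · (1 + 0.369274)² = 1 · (1.369274)² = 1.874913.

Rounded to 4 decimal places: λ_− ≈ 0.3978, λ_+ ≈ 1.8749.


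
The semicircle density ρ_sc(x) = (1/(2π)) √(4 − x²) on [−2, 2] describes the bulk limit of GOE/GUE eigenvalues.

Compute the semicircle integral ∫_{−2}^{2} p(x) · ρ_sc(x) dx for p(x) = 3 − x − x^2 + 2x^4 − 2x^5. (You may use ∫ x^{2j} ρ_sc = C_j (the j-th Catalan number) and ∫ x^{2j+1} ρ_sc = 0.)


Write p(x) = Σ a_i x^i, split into monomials and integrate each against ρ_sc separately.
Using ∫ x^{2j} ρ_sc = C_j = (1/(j+1)) C(2j, j) (Catalan numbers) and ∫ x^{2j+1} ρ_sc = 0 (odd monomials vanish by symmetry):
  i = 0 (even): a_0 · C_{0} = 3 · 1 = 3
  i = 1 (odd): ∫ x^1 ρ_sc = 0 (vanishes)
  i = 2 (even): a_2 · C_{1} = -1 · 1 = -1
  i = 4 (even): a_4 · C_{2} = 2 · 2 = 4
  i = 5 (odd): ∫ x^5 ρ_sc = 0 (vanishes)

Summing the contributions: ∫_{−2}^{2} p(x) ρ_sc(x) dx = 3 + (-1) + 4 = 6.
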